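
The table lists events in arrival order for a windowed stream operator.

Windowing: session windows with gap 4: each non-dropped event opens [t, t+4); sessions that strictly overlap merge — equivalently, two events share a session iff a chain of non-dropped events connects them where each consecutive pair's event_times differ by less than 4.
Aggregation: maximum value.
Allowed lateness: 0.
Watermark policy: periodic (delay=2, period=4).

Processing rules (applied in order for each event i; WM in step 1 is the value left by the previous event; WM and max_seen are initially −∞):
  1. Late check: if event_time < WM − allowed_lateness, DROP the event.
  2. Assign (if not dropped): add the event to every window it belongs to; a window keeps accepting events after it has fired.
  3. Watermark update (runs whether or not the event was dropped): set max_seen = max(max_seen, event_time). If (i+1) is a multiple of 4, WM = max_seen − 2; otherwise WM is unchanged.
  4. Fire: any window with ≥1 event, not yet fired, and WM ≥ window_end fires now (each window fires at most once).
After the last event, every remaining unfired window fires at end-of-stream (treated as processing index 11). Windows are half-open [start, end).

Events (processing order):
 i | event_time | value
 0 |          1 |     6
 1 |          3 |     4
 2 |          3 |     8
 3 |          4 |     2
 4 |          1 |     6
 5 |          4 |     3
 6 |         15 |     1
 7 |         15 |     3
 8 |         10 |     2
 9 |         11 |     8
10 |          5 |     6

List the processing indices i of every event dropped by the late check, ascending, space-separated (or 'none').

4 8 9 10

i=0 t=1 v=6: → [1,5); WM=−∞
i=1 t=3 v=4: → [1,7); WM=−∞
i=2 t=3 v=8: → [1,7); WM=−∞
i=3 t=4 v=2: → [1,8); WM=2
i=4 t=1 v=6: DROP (t<2-0); WM=2
i=5 t=4 v=3: → [1,8); WM=2
i=6 t=15 v=1: → [15,19); WM=2
i=7 t=15 v=3: → [15,19); WM=13
i=8 t=10 v=2: DROP (t<13-0); WM=13
i=9 t=11 v=8: DROP (t<13-0); WM=13
i=10 t=5 v=6: DROP (t<13-0); WM=13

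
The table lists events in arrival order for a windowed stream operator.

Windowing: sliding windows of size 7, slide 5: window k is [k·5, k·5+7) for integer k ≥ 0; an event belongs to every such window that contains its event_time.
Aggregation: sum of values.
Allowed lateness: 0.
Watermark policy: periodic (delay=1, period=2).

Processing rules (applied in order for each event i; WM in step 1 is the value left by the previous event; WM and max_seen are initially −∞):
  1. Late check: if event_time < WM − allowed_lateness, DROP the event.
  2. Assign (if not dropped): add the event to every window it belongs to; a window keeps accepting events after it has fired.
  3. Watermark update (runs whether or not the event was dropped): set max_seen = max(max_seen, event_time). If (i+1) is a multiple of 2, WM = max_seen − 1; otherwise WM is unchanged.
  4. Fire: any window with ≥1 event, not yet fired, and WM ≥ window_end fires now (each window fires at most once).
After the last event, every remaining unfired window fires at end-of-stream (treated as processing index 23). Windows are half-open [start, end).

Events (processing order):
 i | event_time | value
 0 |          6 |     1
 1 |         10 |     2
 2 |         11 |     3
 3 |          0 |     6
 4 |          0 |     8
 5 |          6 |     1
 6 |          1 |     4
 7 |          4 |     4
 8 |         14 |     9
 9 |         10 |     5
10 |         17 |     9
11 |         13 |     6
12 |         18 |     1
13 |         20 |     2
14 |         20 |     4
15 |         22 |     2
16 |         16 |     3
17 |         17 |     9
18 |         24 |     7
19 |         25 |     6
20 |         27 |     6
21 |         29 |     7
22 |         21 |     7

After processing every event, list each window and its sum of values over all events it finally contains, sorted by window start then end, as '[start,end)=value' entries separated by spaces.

i=0 t=6 v=1: → [5,12),[0,7); WM=−∞
i=1 t=10 v=2: → [10,17),[5,12); WM=9; [0,7) fires=1
i=2 t=11 v=3: → [10,17),[5,12); WM=9
i=3 t=0 v=6: DROP (t<9-0); WM=10
i=4 t=0 v=8: DROP (t<10-0); WM=10
i=5 t=6 v=1: DROP (t<10-0); WM=10
i=6 t=1 v=4: DROP (t<10-0); WM=10
i=7 t=4 v=4: DROP (t<10-0); WM=10
i=8 t=14 v=9: → [10,17); WM=10
i=9 t=10 v=5: → [10,17),[5,12); WM=13; [5,12) fires=11
i=10 t=17 v=9: → [15,22); WM=13
i=11 t=13 v=6: → [10,17); WM=16
i=12 t=18 v=1: → [15,22); WM=16
i=13 t=20 v=2: → [20,27),[15,22); WM=19; [10,17) fires=25
i=14 t=20 v=4: → [20,27),[15,22); WM=19
i=15 t=22 v=2: → [20,27); WM=21
i=16 t=16 v=3: DROP (t<21-0); WM=21
i=17 t=17 v=9: DROP (t<21-0); WM=21
i=18 t=24 v=7: → [20,27); WM=21
i=19 t=25 v=6: → [25,32),[20,27); WM=24; [15,22) fires=16
i=20 t=27 v=6: → [25,32); WM=24
i=21 t=29 v=7: → [25,32); WM=28; [20,27) fires=21
i=22 t=21 v=7: DROP (t<28-0); WM=28

[0,7)=1 [5,12)=11 [10,17)=25 [15,22)=16 [20,27)=21 [25,32)=19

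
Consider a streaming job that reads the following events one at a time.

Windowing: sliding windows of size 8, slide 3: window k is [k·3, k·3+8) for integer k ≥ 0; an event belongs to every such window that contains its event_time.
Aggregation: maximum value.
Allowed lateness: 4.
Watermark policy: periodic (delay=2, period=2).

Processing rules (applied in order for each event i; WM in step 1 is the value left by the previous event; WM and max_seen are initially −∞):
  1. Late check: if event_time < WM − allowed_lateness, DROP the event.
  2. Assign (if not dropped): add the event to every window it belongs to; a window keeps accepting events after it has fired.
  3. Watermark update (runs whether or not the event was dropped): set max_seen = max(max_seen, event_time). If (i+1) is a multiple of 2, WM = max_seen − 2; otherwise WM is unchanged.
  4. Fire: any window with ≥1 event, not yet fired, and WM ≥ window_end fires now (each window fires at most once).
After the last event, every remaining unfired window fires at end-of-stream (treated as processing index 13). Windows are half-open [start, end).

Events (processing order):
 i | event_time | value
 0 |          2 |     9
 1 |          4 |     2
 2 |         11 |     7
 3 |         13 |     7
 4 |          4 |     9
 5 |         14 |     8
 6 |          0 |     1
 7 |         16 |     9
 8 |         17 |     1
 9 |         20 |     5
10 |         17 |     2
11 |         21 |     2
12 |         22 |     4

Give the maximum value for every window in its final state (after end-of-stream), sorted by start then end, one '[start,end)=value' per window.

i=0 t=2 v=9: → [0,8); WM=−∞
i=1 t=4 v=2: → [3,11),[0,8); WM=2
i=2 t=11 v=7: → [9,17),[6,14); WM=2
i=3 t=13 v=7: → [12,20),[9,17),[6,14); WM=11; [0,8) fires=9 [3,11) fires=2
i=4 t=4 v=9: DROP (t<11-4); WM=11
i=5 t=14 v=8: → [12,20),[9,17); WM=12
i=6 t=0 v=1: DROP (t<12-4); WM=12
i=7 t=16 v=9: → [15,23),[12,20),[9,17); WM=14; [6,14) fires=7
i=8 t=17 v=1: → [15,23),[12,20); WM=14
i=9 t=20 v=5: → [18,26),[15,23); WM=18; [9,17) fires=9
i=10 t=17 v=2: → [15,23),[12,20); WM=18
i=11 t=21 v=2: → [21,29),[18,26),[15,23); WM=19
i=12 t=22 v=4: → [21,29),[18,26),[15,23); WM=19

[0,8)=9 [3,11)=2 [6,14)=7 [9,17)=9 [12,20)=9 [15,23)=9 [18,26)=5 [21,29)=4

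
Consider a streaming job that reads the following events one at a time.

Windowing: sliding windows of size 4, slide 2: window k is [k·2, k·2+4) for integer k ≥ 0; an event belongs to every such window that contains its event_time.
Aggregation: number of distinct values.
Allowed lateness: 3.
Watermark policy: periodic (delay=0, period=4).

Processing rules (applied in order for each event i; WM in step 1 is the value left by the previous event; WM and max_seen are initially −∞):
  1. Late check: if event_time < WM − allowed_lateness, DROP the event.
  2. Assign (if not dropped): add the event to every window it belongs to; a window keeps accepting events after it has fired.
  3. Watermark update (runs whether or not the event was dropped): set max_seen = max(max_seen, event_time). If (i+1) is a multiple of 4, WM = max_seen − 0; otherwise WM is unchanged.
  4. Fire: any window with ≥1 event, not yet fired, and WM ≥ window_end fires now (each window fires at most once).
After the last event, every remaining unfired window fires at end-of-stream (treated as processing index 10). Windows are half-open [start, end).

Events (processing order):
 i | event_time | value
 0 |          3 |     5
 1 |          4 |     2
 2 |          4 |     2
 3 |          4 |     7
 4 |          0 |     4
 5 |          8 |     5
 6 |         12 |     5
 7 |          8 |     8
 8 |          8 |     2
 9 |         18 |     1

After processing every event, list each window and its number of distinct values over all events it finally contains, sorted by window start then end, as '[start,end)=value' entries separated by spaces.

[0,4)=1 [2,6)=3 [4,8)=2 [6,10)=2 [8,12)=2 [10,14)=1 [12,16)=1 [16,20)=1 [18,22)=1

i=0 t=3 v=5: → [2,6),[0,4); WM=−∞
i=1 t=4 v=2: → [4,8),[2,6); WM=−∞
i=2 t=4 v=2: → [4,8),[2,6); WM=−∞
i=3 t=4 v=7: → [4,8),[2,6); WM=4; [0,4) fires=1
i=4 t=0 v=4: DROP (t<4-3); WM=4
i=5 t=8 v=5: → [8,12),[6,10); WM=4
i=6 t=12 v=5: → [12,16),[10,14); WM=4
i=7 t=8 v=8: → [8,12),[6,10); WM=12; [2,6) fires=3 [4,8) fires=2 [6,10) fires=2 [8,12) fires=2
i=8 t=8 v=2: DROP (t<12-3); WM=12
i=9 t=18 v=1: → [18,22),[16,20); WM=12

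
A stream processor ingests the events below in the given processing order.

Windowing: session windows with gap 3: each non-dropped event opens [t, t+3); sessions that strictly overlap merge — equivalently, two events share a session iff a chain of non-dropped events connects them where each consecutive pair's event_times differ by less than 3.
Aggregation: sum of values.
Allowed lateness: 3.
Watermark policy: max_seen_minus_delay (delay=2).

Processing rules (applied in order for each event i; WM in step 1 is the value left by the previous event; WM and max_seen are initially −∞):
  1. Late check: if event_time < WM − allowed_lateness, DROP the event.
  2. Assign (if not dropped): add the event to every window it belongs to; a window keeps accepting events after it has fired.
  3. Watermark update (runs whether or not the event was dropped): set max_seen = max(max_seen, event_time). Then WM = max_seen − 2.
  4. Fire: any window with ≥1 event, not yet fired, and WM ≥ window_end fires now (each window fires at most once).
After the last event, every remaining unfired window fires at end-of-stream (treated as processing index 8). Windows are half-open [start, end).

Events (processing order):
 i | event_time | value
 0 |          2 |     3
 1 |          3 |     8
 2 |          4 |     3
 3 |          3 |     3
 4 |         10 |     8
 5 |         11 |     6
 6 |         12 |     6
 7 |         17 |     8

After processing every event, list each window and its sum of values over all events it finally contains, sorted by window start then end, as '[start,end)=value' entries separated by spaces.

[2,7)=17 [10,15)=20 [17,20)=8

i=0 t=2 v=3: → [2,5); WM=0
i=1 t=3 v=8: → [2,6); WM=1
i=2 t=4 v=3: → [2,7); WM=2
i=3 t=3 v=3: → [2,7); WM=2
i=4 t=10 v=8: → [10,13); WM=8
i=5 t=11 v=6: → [10,14); WM=9
i=6 t=12 v=6: → [10,15); WM=10
i=7 t=17 v=8: → [17,20); WM=15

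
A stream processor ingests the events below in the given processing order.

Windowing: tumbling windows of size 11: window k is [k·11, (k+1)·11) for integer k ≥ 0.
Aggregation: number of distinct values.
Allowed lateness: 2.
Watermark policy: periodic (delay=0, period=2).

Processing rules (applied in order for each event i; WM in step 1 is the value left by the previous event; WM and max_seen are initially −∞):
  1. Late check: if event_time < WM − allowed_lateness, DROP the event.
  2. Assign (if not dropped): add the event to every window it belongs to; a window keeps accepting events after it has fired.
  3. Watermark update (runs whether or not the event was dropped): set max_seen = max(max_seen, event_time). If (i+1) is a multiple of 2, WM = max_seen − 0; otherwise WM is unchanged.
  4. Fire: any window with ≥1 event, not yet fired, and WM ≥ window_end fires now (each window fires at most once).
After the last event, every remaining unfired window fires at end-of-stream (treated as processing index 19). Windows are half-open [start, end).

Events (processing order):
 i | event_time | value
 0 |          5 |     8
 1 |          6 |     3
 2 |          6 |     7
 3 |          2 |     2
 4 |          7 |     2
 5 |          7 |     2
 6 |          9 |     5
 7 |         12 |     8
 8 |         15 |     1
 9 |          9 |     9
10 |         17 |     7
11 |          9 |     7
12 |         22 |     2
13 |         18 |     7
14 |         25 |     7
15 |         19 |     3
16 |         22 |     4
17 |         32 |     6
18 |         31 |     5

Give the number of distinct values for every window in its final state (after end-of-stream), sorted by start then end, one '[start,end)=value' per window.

i=0 t=5 v=8: → [0,11); WM=−∞
i=1 t=6 v=3: → [0,11); WM=6
i=2 t=6 v=7: → [0,11); WM=6
i=3 t=2 v=2: DROP (t<6-2); WM=6
i=4 t=7 v=2: → [0,11); WM=6
i=5 t=7 v=2: → [0,11); WM=7
i=6 t=9 v=5: → [0,11); WM=7
i=7 t=12 v=8: → [11,22); WM=12; [0,11) fires=5
i=8 t=15 v=1: → [11,22); WM=12
i=9 t=9 v=9: DROP (t<12-2); WM=15
i=10 t=17 v=7: → [11,22); WM=15
i=11 t=9 v=7: DROP (t<15-2); WM=17
i=12 t=22 v=2: → [22,33); WM=17
i=13 t=18 v=7: → [11,22); WM=22; [11,22) fires=3
i=14 t=25 v=7: → [22,33); WM=22
i=15 t=19 v=3: DROP (t<22-2); WM=25
i=16 t=22 v=4: DROP (t<25-2); WM=25
i=17 t=32 v=6: → [22,33); WM=32
i=18 t=31 v=5: → [22,33); WM=32

[0,11)=5 [11,22)=3 [22,33)=4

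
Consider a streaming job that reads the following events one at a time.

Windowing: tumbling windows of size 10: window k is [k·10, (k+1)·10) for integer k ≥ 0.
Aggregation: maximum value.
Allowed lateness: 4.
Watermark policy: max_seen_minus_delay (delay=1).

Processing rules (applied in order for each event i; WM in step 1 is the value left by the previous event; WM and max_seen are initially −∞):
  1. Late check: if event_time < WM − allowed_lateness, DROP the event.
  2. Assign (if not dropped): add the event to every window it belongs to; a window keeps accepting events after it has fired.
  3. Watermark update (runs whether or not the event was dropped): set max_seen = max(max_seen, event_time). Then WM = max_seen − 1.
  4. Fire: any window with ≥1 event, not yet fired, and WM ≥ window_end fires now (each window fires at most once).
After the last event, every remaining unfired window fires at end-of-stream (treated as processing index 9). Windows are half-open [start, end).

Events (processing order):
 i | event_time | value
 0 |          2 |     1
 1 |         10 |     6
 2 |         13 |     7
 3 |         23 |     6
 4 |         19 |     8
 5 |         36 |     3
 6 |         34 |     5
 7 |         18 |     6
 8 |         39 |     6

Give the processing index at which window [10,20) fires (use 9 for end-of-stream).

3

i=0 t=2 v=1: → [0,10); WM=1
i=1 t=10 v=6: → [10,20); WM=9
i=2 t=13 v=7: → [10,20); WM=12; [0,10) fires=1
i=3 t=23 v=6: → [20,30); WM=22; [10,20) fires=7
i=4 t=19 v=8: → [10,20); WM=22
i=5 t=36 v=3: → [30,40); WM=35; [20,30) fires=6
i=6 t=34 v=5: → [30,40); WM=35
i=7 t=18 v=6: DROP (t<35-4); WM=35
i=8 t=39 v=6: → [30,40); WM=38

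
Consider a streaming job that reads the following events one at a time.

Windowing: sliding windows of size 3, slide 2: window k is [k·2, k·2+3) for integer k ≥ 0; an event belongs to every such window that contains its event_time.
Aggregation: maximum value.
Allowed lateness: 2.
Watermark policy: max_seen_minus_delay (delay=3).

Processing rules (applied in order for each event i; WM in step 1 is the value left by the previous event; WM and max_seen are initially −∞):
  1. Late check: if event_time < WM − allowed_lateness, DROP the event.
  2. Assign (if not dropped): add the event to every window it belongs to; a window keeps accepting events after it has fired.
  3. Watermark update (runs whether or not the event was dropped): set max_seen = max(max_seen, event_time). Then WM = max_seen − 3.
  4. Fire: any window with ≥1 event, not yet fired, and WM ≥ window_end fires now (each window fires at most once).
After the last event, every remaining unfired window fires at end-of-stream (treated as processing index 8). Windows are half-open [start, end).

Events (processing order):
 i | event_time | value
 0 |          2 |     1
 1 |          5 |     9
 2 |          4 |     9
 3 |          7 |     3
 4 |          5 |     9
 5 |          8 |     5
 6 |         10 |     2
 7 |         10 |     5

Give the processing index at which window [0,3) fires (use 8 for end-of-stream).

3

i=0 t=2 v=1: → [2,5),[0,3); WM=-1
i=1 t=5 v=9: → [4,7); WM=2
i=2 t=4 v=9: → [4,7),[2,5); WM=2
i=3 t=7 v=3: → [6,9); WM=4; [0,3) fires=1
i=4 t=5 v=9: → [4,7); WM=4
i=5 t=8 v=5: → [8,11),[6,9); WM=5; [2,5) fires=9
i=6 t=10 v=2: → [10,13),[8,11); WM=7; [4,7) fires=9
i=7 t=10 v=5: → [10,13),[8,11); WM=7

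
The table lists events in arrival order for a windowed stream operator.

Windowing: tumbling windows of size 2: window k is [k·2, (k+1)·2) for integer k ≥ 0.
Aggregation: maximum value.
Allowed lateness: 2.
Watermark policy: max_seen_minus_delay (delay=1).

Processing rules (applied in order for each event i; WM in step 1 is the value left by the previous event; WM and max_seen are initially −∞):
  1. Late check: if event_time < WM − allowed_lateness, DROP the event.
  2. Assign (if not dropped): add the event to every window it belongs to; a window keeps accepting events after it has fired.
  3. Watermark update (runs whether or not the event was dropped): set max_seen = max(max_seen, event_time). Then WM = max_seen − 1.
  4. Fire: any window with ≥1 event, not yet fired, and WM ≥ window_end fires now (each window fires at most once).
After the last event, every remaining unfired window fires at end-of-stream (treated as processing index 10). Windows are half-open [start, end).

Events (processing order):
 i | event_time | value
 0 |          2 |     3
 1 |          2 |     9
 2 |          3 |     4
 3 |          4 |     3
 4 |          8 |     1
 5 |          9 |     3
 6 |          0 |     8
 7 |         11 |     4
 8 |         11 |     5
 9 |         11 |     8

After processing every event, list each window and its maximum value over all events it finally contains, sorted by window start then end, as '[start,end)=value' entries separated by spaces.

i=0 t=2 v=3: → [2,4); WM=1
i=1 t=2 v=9: → [2,4); WM=1
i=2 t=3 v=4: → [2,4); WM=2
i=3 t=4 v=3: → [4,6); WM=3
i=4 t=8 v=1: → [8,10); WM=7; [2,4) fires=9 [4,6) fires=3
i=5 t=9 v=3: → [8,10); WM=8
i=6 t=0 v=8: DROP (t<8-2); WM=8
i=7 t=11 v=4: → [10,12); WM=10; [8,10) fires=3
i=8 t=11 v=5: → [10,12); WM=10
i=9 t=11 v=8: → [10,12); WM=10

[2,4)=9 [4,6)=3 [8,10)=3 [10,12)=8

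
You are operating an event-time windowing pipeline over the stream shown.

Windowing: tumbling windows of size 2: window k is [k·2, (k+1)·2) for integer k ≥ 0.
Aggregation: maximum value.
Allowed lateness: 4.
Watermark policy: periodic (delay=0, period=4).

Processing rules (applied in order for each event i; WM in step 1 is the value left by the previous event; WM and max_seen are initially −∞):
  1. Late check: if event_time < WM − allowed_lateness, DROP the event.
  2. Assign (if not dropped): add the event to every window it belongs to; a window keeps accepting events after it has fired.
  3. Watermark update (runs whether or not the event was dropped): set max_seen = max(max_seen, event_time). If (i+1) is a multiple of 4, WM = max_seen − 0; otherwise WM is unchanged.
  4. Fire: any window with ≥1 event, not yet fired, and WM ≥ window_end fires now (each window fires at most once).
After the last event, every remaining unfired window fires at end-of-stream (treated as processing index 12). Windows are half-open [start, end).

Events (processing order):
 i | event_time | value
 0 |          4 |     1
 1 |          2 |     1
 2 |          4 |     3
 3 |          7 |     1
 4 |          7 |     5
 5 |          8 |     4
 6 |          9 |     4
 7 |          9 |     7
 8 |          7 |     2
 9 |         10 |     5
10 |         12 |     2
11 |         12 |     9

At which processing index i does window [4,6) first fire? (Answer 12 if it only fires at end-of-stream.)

3

i=0 t=4 v=1: → [4,6); WM=−∞
i=1 t=2 v=1: → [2,4); WM=−∞
i=2 t=4 v=3: → [4,6); WM=−∞
i=3 t=7 v=1: → [6,8); WM=7; [2,4) fires=1 [4,6) fires=3
i=4 t=7 v=5: → [6,8); WM=7
i=5 t=8 v=4: → [8,10); WM=7
i=6 t=9 v=4: → [8,10); WM=7
i=7 t=9 v=7: → [8,10); WM=9; [6,8) fires=5
i=8 t=7 v=2: → [6,8); WM=9
i=9 t=10 v=5: → [10,12); WM=9
i=10 t=12 v=2: → [12,14); WM=9
i=11 t=12 v=9: → [12,14); WM=12; [8,10) fires=7 [10,12) fires=5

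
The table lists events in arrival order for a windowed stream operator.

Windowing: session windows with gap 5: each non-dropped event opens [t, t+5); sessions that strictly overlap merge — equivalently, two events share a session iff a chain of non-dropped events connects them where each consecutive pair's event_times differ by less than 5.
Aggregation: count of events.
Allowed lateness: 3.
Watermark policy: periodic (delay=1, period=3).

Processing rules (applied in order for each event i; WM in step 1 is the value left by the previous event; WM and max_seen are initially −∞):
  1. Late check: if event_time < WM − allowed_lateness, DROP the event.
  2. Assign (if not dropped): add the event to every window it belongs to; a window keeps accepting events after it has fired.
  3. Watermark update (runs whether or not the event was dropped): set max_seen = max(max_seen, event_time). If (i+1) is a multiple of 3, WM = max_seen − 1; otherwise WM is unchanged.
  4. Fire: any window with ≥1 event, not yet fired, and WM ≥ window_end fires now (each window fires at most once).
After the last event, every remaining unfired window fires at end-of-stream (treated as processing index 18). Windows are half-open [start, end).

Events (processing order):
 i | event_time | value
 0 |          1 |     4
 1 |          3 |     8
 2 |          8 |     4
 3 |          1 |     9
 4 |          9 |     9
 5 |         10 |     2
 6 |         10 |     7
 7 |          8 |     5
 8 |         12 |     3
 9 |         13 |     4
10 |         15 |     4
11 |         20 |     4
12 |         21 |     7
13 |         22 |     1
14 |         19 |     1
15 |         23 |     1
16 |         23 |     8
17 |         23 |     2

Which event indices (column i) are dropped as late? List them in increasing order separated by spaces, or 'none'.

i=0 t=1 v=4: → [1,6); WM=−∞
i=1 t=3 v=8: → [1,8); WM=−∞
i=2 t=8 v=4: → [8,13); WM=7
i=3 t=1 v=9: DROP (t<7-3); WM=7
i=4 t=9 v=9: → [8,14); WM=7
i=5 t=10 v=2: → [8,15); WM=9
i=6 t=10 v=7: → [8,15); WM=9
i=7 t=8 v=5: → [8,15); WM=9
i=8 t=12 v=3: → [8,17); WM=11
i=9 t=13 v=4: → [8,18); WM=11
i=10 t=15 v=4: → [8,20); WM=11
i=11 t=20 v=4: → [20,25); WM=19
i=12 t=21 v=7: → [20,26); WM=19
i=13 t=22 v=1: → [20,27); WM=19
i=14 t=19 v=1: → [8,27); WM=21
i=15 t=23 v=1: → [8,28); WM=21
i=16 t=23 v=8: → [8,28); WM=21
i=17 t=23 v=2: → [8,28); WM=22

3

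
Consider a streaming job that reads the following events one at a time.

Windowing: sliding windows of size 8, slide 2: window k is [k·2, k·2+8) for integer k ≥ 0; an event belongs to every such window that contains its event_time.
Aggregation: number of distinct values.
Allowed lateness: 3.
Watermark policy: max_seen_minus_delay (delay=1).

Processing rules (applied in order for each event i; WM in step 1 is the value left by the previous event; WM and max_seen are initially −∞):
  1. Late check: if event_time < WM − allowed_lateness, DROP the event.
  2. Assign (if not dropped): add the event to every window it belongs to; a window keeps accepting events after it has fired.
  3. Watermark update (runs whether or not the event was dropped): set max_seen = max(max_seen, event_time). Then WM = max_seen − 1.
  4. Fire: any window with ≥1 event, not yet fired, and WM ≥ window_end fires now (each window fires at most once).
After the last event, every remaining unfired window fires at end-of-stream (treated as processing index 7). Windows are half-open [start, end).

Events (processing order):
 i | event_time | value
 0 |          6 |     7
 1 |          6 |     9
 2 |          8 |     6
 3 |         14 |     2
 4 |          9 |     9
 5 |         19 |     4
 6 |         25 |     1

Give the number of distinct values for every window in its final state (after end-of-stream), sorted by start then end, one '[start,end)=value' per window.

i=0 t=6 v=7: → [6,14),[4,12),[2,10),[0,8); WM=5
i=1 t=6 v=9: → [6,14),[4,12),[2,10),[0,8); WM=5
i=2 t=8 v=6: → [8,16),[6,14),[4,12),[2,10); WM=7
i=3 t=14 v=2: → [14,22),[12,20),[10,18),[8,16); WM=13; [0,8) fires=2 [2,10) fires=3 [4,12) fires=3
i=4 t=9 v=9: DROP (t<13-3); WM=13
i=5 t=19 v=4: → [18,26),[16,24),[14,22),[12,20); WM=18; [6,14) fires=3 [8,16) fires=2 [10,18) fires=1
i=6 t=25 v=1: → [24,32),[22,30),[20,28),[18,26); WM=24; [12,20) fires=2 [14,22) fires=2 [16,24) fires=1

[0,8)=2 [2,10)=3 [4,12)=3 [6,14)=3 [8,16)=2 [10,18)=1 [12,20)=2 [14,22)=2 [16,24)=1 [18,26)=2 [20,28)=1 [22,30)=1 [24,32)=1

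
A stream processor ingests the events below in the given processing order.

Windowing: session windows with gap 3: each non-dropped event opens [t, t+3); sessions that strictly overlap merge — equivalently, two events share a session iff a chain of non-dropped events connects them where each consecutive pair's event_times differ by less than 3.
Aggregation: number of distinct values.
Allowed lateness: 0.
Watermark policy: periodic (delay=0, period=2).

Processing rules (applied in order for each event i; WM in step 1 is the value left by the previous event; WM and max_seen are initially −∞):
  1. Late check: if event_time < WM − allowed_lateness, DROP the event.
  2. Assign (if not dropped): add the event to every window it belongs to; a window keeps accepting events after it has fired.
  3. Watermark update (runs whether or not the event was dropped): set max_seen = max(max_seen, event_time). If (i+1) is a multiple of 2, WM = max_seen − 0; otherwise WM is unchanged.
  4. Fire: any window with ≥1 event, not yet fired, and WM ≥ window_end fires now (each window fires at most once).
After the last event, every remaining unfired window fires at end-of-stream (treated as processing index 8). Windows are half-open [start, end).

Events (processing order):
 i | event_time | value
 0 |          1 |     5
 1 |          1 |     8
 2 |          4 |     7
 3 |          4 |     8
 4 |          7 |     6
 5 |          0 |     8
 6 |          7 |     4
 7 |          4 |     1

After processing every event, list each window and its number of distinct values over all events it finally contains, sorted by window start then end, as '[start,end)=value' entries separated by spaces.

i=0 t=1 v=5: → [1,4); WM=−∞
i=1 t=1 v=8: → [1,4); WM=1
i=2 t=4 v=7: → [4,7); WM=1
i=3 t=4 v=8: → [4,7); WM=4
i=4 t=7 v=6: → [7,10); WM=4
i=5 t=0 v=8: DROP (t<4-0); WM=7
i=6 t=7 v=4: → [7,10); WM=7
i=7 t=4 v=1: DROP (t<7-0); WM=7

[1,4)=2 [4,7)=2 [7,10)=2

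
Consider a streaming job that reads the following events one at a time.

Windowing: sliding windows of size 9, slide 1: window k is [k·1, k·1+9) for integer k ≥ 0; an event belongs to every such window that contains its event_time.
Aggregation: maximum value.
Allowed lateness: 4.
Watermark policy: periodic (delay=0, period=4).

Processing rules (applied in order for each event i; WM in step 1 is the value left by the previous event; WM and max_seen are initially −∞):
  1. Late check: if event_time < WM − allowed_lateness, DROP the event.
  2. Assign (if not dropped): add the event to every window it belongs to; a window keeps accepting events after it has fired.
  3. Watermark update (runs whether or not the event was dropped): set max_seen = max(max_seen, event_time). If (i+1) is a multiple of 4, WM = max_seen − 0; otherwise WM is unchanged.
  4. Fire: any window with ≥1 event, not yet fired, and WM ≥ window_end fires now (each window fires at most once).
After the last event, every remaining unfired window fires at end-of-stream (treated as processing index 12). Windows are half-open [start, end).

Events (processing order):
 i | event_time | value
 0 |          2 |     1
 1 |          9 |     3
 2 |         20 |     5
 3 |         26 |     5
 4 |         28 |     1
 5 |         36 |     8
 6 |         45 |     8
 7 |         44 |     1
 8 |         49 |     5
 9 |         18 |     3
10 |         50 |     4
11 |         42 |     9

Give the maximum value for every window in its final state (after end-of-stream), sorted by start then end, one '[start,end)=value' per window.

[0,9)=1 [1,10)=3 [2,11)=3 [3,12)=3 [4,13)=3 [5,14)=3 [6,15)=3 [7,16)=3 [8,17)=3 [9,18)=3 [12,21)=5 [13,22)=5 [14,23)=5 [15,24)=5 [16,25)=5 [17,26)=5 [18,27)=5 [19,28)=5 [20,29)=5 [21,30)=5 [22,31)=5 [23,32)=5 [24,33)=5 [25,34)=5 [26,35)=5 [27,36)=1 [28,37)=8 [29,38)=8 [30,39)=8 [31,40)=8 [32,41)=8 [33,42)=8 [34,43)=9 [35,44)=9 [36,45)=9 [37,46)=9 [38,47)=9 [39,48)=9 [40,49)=9 [41,50)=9 [42,51)=9 [43,52)=8 [44,53)=8 [45,54)=8 [46,55)=5 [47,56)=5 [48,57)=5 [49,58)=5 [50,59)=4

i=0 t=2 v=1: → [2,11),[1,10),[0,9); WM=−∞
i=1 t=9 v=3: → [9,18),[8,17),[7,16),[6,15),[5,14),[4,13),[3,12),[2,11),[1,10); WM=−∞
i=2 t=20 v=5: → [20,29),[19,28),[18,27),[17,26),[16,25),[15,24),[14,23),[13,22),[12,21); WM=−∞
i=3 t=26 v=5: → [26,35),[25,34),[24,33),[23,32),[22,31),[21,30),[20,29),[19,28),[18,27); WM=26; [0,9) fires=1 [1,10) fires=3 [2,11) fires=3 [3,12) fires=3 [4,13) fires=3 [5,14) fires=3 [6,15) fires=3 [7,16) fires=3 [8,17) fires=3 [9,18) fires=3 [12,21) fires=5 [13,22) fires=5 [14,23) fires=5 [15,24) fires=5 [16,25) fires=5 [17,26) fires=5
i=4 t=28 v=1: → [28,37),[27,36),[26,35),[25,34),[24,33),[23,32),[22,31),[21,30),[20,29); WM=26
i=5 t=36 v=8: → [36,45),[35,44),[34,43),[33,42),[32,41),[31,40),[30,39),[29,38),[28,37); WM=26
i=6 t=45 v=8: → [45,54),[44,53),[43,52),[42,51),[41,50),[40,49),[39,48),[38,47),[37,46); WM=26
i=7 t=44 v=1: → [44,53),[43,52),[42,51),[41,50),[40,49),[39,48),[38,47),[37,46),[36,45); WM=45; [18,27) fires=5 [19,28) fires=5 [20,29) fires=5 [21,30) fires=5 [22,31) fires=5 [23,32) fires=5 [24,33) fires=5 [25,34) fires=5 [26,35) fires=5 [27,36) fires=1 [28,37) fires=8 [29,38) fires=8 [30,39) fires=8 [31,40) fires=8 [32,41) fires=8 [33,42) fires=8 [34,43) fires=8 [35,44) fires=8 [36,45) fires=8
i=8 t=49 v=5: → [49,58),[48,57),[47,56),[46,55),[45,54),[44,53),[43,52),[42,51),[41,50); WM=45
i=9 t=18 v=3: DROP (t<45-4); WM=45
i=10 t=50 v=4: → [50,59),[49,58),[48,57),[47,56),[46,55),[45,54),[44,53),[43,52),[42,51); WM=45
i=11 t=42 v=9: → [42,51),[41,50),[40,49),[39,48),[38,47),[37,46),[36,45),[35,44),[34,43); WM=50; [37,46) fires=9 [38,47) fires=9 [39,48) fires=9 [40,49) fires=9 [41,50) fires=9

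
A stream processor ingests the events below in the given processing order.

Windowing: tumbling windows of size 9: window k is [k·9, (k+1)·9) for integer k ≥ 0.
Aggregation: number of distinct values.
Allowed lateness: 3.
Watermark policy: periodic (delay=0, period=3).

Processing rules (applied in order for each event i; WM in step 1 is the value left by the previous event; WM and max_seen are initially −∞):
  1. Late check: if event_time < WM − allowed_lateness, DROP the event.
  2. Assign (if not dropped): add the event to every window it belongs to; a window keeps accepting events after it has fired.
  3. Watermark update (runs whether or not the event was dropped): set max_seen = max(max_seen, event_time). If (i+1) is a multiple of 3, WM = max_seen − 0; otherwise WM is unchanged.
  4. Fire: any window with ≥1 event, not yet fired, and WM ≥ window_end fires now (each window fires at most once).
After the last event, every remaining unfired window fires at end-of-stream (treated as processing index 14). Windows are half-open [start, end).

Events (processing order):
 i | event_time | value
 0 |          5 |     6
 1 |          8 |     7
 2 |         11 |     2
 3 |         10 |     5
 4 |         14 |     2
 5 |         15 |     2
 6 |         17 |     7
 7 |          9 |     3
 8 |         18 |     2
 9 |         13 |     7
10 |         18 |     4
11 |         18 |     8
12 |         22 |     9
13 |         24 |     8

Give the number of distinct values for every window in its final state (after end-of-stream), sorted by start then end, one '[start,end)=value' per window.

i=0 t=5 v=6: → [0,9); WM=−∞
i=1 t=8 v=7: → [0,9); WM=−∞
i=2 t=11 v=2: → [9,18); WM=11; [0,9) fires=2
i=3 t=10 v=5: → [9,18); WM=11
i=4 t=14 v=2: → [9,18); WM=11
i=5 t=15 v=2: → [9,18); WM=15
i=6 t=17 v=7: → [9,18); WM=15
i=7 t=9 v=3: DROP (t<15-3); WM=15
i=8 t=18 v=2: → [18,27); WM=18; [9,18) fires=3
i=9 t=13 v=7: DROP (t<18-3); WM=18
i=10 t=18 v=4: → [18,27); WM=18
i=11 t=18 v=8: → [18,27); WM=18
i=12 t=22 v=9: → [18,27); WM=18
i=13 t=24 v=8: → [18,27); WM=18

[0,9)=2 [9,18)=3 [18,27)=4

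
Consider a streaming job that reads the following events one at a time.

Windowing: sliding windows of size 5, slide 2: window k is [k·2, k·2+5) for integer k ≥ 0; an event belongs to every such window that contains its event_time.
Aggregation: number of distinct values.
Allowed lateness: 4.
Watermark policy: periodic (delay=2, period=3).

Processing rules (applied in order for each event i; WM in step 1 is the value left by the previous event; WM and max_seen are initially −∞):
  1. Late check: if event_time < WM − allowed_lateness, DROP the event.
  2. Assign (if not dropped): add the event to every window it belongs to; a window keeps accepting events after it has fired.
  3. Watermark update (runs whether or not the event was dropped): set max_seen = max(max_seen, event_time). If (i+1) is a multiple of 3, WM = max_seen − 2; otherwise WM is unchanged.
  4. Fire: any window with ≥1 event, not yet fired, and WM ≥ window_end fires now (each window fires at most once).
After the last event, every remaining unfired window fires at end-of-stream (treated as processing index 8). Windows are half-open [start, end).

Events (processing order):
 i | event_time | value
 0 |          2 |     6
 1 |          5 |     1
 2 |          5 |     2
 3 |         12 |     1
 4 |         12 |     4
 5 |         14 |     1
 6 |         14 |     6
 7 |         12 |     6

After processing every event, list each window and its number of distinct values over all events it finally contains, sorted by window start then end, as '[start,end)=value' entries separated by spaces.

i=0 t=2 v=6: → [2,7),[0,5); WM=−∞
i=1 t=5 v=1: → [4,9),[2,7); WM=−∞
i=2 t=5 v=2: → [4,9),[2,7); WM=3
i=3 t=12 v=1: → [12,17),[10,15),[8,13); WM=3
i=4 t=12 v=4: → [12,17),[10,15),[8,13); WM=3
i=5 t=14 v=1: → [14,19),[12,17),[10,15); WM=12; [0,5) fires=1 [2,7) fires=3 [4,9) fires=2
i=6 t=14 v=6: → [14,19),[12,17),[10,15); WM=12
i=7 t=12 v=6: → [12,17),[10,15),[8,13); WM=12

[0,5)=1 [2,7)=3 [4,9)=2 [8,13)=3 [10,15)=3 [12,17)=3 [14,19)=2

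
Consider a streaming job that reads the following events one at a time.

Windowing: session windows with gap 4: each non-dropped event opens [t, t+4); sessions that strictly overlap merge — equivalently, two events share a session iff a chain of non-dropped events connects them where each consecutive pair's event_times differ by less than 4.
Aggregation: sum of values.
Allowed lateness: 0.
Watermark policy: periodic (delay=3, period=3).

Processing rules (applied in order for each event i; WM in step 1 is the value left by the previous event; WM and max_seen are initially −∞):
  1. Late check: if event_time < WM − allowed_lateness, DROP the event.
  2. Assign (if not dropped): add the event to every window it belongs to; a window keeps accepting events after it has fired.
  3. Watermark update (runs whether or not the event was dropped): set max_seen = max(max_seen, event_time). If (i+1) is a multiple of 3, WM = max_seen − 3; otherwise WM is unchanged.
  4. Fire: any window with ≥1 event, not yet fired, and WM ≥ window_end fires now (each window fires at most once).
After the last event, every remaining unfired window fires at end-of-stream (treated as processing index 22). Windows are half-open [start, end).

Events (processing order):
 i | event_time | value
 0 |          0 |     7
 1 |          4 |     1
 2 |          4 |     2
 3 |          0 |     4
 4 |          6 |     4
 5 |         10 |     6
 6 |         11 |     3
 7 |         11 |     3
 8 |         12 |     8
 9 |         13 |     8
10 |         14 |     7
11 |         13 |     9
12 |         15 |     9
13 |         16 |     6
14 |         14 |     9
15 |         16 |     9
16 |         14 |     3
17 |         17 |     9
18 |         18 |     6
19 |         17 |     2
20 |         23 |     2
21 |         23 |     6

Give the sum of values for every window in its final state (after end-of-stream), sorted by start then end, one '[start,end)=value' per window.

i=0 t=0 v=7: → [0,4); WM=−∞
i=1 t=4 v=1: → [4,8); WM=−∞
i=2 t=4 v=2: → [4,8); WM=1
i=3 t=0 v=4: DROP (t<1-0); WM=1
i=4 t=6 v=4: → [4,10); WM=1
i=5 t=10 v=6: → [10,14); WM=7
i=6 t=11 v=3: → [10,15); WM=7
i=7 t=11 v=3: → [10,15); WM=7
i=8 t=12 v=8: → [10,16); WM=9
i=9 t=13 v=8: → [10,17); WM=9
i=10 t=14 v=7: → [10,18); WM=9
i=11 t=13 v=9: → [10,18); WM=11
i=12 t=15 v=9: → [10,19); WM=11
i=13 t=16 v=6: → [10,20); WM=11
i=14 t=14 v=9: → [10,20); WM=13
i=15 t=16 v=9: → [10,20); WM=13
i=16 t=14 v=3: → [10,20); WM=13
i=17 t=17 v=9: → [10,21); WM=14
i=18 t=18 v=6: → [10,22); WM=14
i=19 t=17 v=2: → [10,22); WM=14
i=20 t=23 v=2: → [23,27); WM=20
i=21 t=23 v=6: → [23,27); WM=20

[0,4)=7 [4,10)=7 [10,22)=97 [23,27)=8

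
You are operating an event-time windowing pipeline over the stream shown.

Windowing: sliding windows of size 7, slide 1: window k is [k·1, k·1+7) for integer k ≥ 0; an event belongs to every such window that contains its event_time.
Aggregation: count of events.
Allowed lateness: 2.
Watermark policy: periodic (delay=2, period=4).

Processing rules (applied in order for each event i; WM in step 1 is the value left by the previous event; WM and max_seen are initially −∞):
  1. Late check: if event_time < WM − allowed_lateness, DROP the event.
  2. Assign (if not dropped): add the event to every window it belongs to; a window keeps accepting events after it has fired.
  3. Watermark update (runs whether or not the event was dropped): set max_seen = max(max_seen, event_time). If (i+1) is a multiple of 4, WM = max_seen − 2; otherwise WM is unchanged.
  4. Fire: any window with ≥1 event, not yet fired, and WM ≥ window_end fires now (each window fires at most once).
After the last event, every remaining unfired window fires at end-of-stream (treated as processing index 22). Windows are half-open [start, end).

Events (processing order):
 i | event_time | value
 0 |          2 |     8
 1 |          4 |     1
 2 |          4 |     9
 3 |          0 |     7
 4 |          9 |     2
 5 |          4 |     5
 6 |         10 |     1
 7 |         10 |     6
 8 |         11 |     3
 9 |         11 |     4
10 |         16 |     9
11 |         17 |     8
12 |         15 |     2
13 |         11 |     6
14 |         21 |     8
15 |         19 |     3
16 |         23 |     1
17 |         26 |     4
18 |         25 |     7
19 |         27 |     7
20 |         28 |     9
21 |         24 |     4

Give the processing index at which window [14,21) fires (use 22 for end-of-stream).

19

i=0 t=2 v=8: → [2,9),[1,8),[0,7); WM=−∞
i=1 t=4 v=1: → [4,11),[3,10),[2,9),[1,8),[0,7); WM=−∞
i=2 t=4 v=9: → [4,11),[3,10),[2,9),[1,8),[0,7); WM=−∞
i=3 t=0 v=7: → [0,7); WM=2
i=4 t=9 v=2: → [9,16),[8,15),[7,14),[6,13),[5,12),[4,11),[3,10); WM=2
i=5 t=4 v=5: → [4,11),[3,10),[2,9),[1,8),[0,7); WM=2
i=6 t=10 v=1: → [10,17),[9,16),[8,15),[7,14),[6,13),[5,12),[4,11); WM=2
i=7 t=10 v=6: → [10,17),[9,16),[8,15),[7,14),[6,13),[5,12),[4,11); WM=8; [0,7) fires=5 [1,8) fires=4
i=8 t=11 v=3: → [11,18),[10,17),[9,16),[8,15),[7,14),[6,13),[5,12); WM=8
i=9 t=11 v=4: → [11,18),[10,17),[9,16),[8,15),[7,14),[6,13),[5,12); WM=8
i=10 t=16 v=9: → [16,23),[15,22),[14,21),[13,20),[12,19),[11,18),[10,17); WM=8
i=11 t=17 v=8: → [17,24),[16,23),[15,22),[14,21),[13,20),[12,19),[11,18); WM=15; [2,9) fires=4 [3,10) fires=4 [4,11) fires=6 [5,12) fires=5 [6,13) fires=5 [7,14) fires=5 [8,15) fires=5
i=12 t=15 v=2: → [15,22),[14,21),[13,20),[12,19),[11,18),[10,17),[9,16); WM=15
i=13 t=11 v=6: DROP (t<15-2); WM=15
i=14 t=21 v=8: → [21,28),[20,27),[19,26),[18,25),[17,24),[16,23),[15,22); WM=15
i=15 t=19 v=3: → [19,26),[18,25),[17,24),[16,23),[15,22),[14,21),[13,20); WM=19; [9,16) fires=6 [10,17) fires=6 [11,18) fires=5 [12,19) fires=3
i=16 t=23 v=1: → [23,30),[22,29),[21,28),[20,27),[19,26),[18,25),[17,24); WM=19
i=17 t=26 v=4: → [26,33),[25,32),[24,31),[23,30),[22,29),[21,28),[20,27); WM=19
i=18 t=25 v=7: → [25,32),[24,31),[23,30),[22,29),[21,28),[20,27),[19,26); WM=19
i=19 t=27 v=7: → [27,34),[26,33),[25,32),[24,31),[23,30),[22,29),[21,28); WM=25; [13,20) fires=4 [14,21) fires=4 [15,22) fires=5 [16,23) fires=4 [17,24) fires=4 [18,25) fires=3
i=20 t=28 v=9: → [28,35),[27,34),[26,33),[25,32),[24,31),[23,30),[22,29); WM=25
i=21 t=24 v=4: → [24,31),[23,30),[22,29),[21,28),[20,27),[19,26),[18,25); WM=25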